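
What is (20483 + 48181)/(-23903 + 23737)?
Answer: -34332/83 ≈ -413.64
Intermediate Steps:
(20483 + 48181)/(-23903 + 23737) = 68664/(-166) = 68664*(-1/166) = -34332/83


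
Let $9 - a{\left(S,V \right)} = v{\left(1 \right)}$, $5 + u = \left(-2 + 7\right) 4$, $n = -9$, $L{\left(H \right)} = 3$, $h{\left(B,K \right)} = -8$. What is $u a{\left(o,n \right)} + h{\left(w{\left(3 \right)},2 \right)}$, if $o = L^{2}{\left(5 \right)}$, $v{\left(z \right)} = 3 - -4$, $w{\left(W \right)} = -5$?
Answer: $22$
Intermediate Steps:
$v{\left(z \right)} = 7$ ($v{\left(z \right)} = 3 + 4 = 7$)
$u = 15$ ($u = -5 + \left(-2 + 7\right) 4 = -5 + 5 \cdot 4 = -5 + 20 = 15$)
$o = 9$ ($o = 3^{2} = 9$)
$a{\left(S,V \right)} = 2$ ($a{\left(S,V \right)} = 9 - 7 = 2$)
$u a{\left(o,n \right)} + h{\left(w{\left(3 \right)},2 \right)} = 15 \cdot 2 - 8 = 30 - 8 = 22$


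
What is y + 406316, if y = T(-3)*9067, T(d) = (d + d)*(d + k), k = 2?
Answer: 460718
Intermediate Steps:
T(d) = 2*d*(2 + d) (T(d) = (d + d)*(d + 2) = (2*d)*(2 + d) = 2*d*(2 + d))
y = 54402 (y = (2*(-3)*(2 - 3))*9067 = (2*(-3)*(-1))*9067 = 6*9067 = 54402)
y + 406316 = 54402 + 406316 = 460718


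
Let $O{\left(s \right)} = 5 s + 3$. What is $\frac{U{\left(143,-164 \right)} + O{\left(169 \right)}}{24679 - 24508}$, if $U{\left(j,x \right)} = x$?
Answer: $4$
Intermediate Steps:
$O{\left(s \right)} = 3 + 5 s$
$\frac{U{\left(143,-164 \right)} + O{\left(169 \right)}}{24679 - 24508} = \frac{-164 + \left(3 + 5 \cdot 169\right)}{24679 - 24508} = \frac{-164 + \left(3 + 845\right)}{171} = \left(-164 + 848\right) \frac{1}{171} = 684 \cdot \frac{1}{171} = 4$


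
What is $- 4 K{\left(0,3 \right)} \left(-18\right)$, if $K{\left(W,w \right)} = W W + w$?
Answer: $216$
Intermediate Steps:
$K{\left(W,w \right)} = w + W^{2}$ ($K{\left(W,w \right)} = W^{2} + w = w + W^{2}$)
$- 4 K{\left(0,3 \right)} \left(-18\right) = - 4 \left(3 + 0^{2}\right) \left(-18\right) = - 4 \left(3 + 0\right) \left(-18\right) = \left(-4\right) 3 \left(-18\right) = \left(-12\right) \left(-18\right) = 216$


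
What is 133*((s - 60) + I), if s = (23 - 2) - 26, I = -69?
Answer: -17822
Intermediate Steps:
s = -5 (s = 21 - 26 = -5)
133*((s - 60) + I) = 133*((-5 - 60) - 69) = 133*(-65 - 69) = 133*(-134) = -17822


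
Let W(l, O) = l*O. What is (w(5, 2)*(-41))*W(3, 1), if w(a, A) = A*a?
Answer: -1230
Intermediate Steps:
W(l, O) = O*l
(w(5, 2)*(-41))*W(3, 1) = ((2*5)*(-41))*(1*3) = (10*(-41))*3 = -410*3 = -1230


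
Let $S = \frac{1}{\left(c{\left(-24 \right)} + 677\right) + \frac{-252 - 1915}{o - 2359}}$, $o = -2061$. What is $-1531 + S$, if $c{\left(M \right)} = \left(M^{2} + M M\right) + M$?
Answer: $- \frac{12217784357}{7980267} \approx -1531.0$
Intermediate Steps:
$c{\left(M \right)} = M + 2 M^{2}$ ($c{\left(M \right)} = \left(M^{2} + M^{2}\right) + M = 2 M^{2} + M = M + 2 M^{2}$)
$S = \frac{4420}{7980267}$ ($S = \frac{1}{\left(- 24 \left(1 + 2 \left(-24\right)\right) + 677\right) + \frac{-252 - 1915}{-2061 - 2359}} = \frac{1}{\left(- 24 \left(1 - 48\right) + 677\right) - \frac{2167}{-4420}} = \frac{1}{\left(\left(-24\right) \left(-47\right) + 677\right) - - \frac{2167}{4420}} = \frac{1}{\left(1128 + 677\right) + \frac{2167}{4420}} = \frac{1}{1805 + \frac{2167}{4420}} = \frac{1}{\frac{7980267}{4420}} = \frac{4420}{7980267} \approx 0.00055387$)
$-1531 + S = -1531 + \frac{4420}{7980267} = - \frac{12217784357}{7980267}$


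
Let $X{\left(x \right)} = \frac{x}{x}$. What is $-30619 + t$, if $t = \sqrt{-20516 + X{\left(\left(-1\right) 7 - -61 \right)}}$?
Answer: $-30619 + i \sqrt{20515} \approx -30619.0 + 143.23 i$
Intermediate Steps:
$X{\left(x \right)} = 1$
$t = i \sqrt{20515}$ ($t = \sqrt{-20516 + 1} = \sqrt{-20515} = i \sqrt{20515} \approx 143.23 i$)
$-30619 + t = -30619 + i \sqrt{20515}$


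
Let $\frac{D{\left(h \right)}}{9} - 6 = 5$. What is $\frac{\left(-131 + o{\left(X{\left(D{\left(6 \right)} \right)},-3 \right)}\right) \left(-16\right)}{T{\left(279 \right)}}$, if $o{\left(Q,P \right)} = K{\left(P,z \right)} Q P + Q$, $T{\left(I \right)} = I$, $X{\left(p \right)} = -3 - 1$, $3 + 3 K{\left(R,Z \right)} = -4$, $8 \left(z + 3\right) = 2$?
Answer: $\frac{2608}{279} \approx 9.3477$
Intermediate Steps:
$z = - \frac{11}{4}$ ($z = -3 + \frac{1}{8} \cdot 2 = -3 + \frac{1}{4} = - \frac{11}{4} \approx -2.75$)
$K{\left(R,Z \right)} = - \frac{7}{3}$ ($K{\left(R,Z \right)} = -1 + \frac{1}{3} \left(-4\right) = -1 - \frac{4}{3} = - \frac{7}{3}$)
$D{\left(h \right)} = 99$ ($D{\left(h \right)} = 54 + 9 \cdot 5 = 54 + 45 = 99$)
$X{\left(p \right)} = -4$
$o{\left(Q,P \right)} = Q - \frac{7 P Q}{3}$ ($o{\left(Q,P \right)} = - \frac{7 Q}{3} P + Q = - \frac{7 P Q}{3} + Q = Q - \frac{7 P Q}{3}$)
$\frac{\left(-131 + o{\left(X{\left(D{\left(6 \right)} \right)},-3 \right)}\right) \left(-16\right)}{T{\left(279 \right)}} = \frac{\left(-131 + \frac{1}{3} \left(-4\right) \left(3 - -21\right)\right) \left(-16\right)}{279} = \left(-131 + \frac{1}{3} \left(-4\right) \left(3 + 21\right)\right) \left(-16\right) \frac{1}{279} = \left(-131 + \frac{1}{3} \left(-4\right) 24\right) \left(-16\right) \frac{1}{279} = \left(-131 - 32\right) \left(-16\right) \frac{1}{279} = \left(-163\right) \left(-16\right) \frac{1}{279} = 2608 \cdot \frac{1}{279} = \frac{2608}{279}$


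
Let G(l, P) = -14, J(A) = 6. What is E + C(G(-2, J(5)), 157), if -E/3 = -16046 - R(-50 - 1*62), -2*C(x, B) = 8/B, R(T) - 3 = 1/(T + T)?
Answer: 1693232329/35168 ≈ 48147.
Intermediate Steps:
R(T) = 3 + 1/(2*T) (R(T) = 3 + 1/(T + T) = 3 + 1/(2*T))
C(x, B) = -4/B
E = 10784925/224 (E = -3*(-16046 - (3 + 1/(2*(-50 - 1*62)))) = -3*(-16046 - (3 + 1/(2*(-50 - 62)))) = -3*(-16046 - (3 + (1/2)/(-112))) = -3*(-16046 - (3 + (1/2)*(-1/112))) = -3*(-16046 - (3 - 1/224)) = -3*(-16046 - 1*671/224) = -3*(-16046 - 671/224) = -3*(-3594975/224) = 10784925/224 ≈ 48147.)
E + C(G(-2, J(5)), 157) = 10784925/224 - 4/157 = 1693232329/35168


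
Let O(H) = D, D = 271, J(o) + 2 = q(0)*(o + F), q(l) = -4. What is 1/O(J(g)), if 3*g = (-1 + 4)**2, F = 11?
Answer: 1/271 ≈ 0.0036900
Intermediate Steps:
g = 3 (g = (-1 + 4)**2/3 = (1/3)*3**2 = (1/3)*9 = 3)
J(o) = -46 - 4*o (J(o) = -2 - 4*(o + 11) = -2 - 4*(11 + o) = -2 + (-44 - 4*o) = -46 - 4*o)
O(H) = 271
1/O(J(g)) = 1/271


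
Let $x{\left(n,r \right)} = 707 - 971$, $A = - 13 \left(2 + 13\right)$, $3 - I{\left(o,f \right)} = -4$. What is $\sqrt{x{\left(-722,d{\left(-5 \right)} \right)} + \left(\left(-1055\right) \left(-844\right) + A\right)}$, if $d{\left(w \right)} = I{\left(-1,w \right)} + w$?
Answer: $\sqrt{889961} \approx 943.38$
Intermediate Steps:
$I{\left(o,f \right)} = 7$ ($I{\left(o,f \right)} = 3 - -4 = 3 + 4 = 7$)
$A = -195$ ($A = \left(-13\right) 15 = -195$)
$d{\left(w \right)} = 7 + w$
$x{\left(n,r \right)} = -264$ ($x{\left(n,r \right)} = 707 - 971 = -264$)
$\sqrt{x{\left(-722,d{\left(-5 \right)} \right)} + \left(\left(-1055\right) \left(-844\right) + A\right)} = \sqrt{-264 - -890225} = \sqrt{-264 + \left(890420 - 195\right)} = \sqrt{-264 + 890225} = \sqrt{889961}$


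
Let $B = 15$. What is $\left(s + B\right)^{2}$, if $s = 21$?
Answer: $1296$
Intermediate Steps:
$\left(s + B\right)^{2} = \left(21 + 15\right)^{2} = 36^{2} = 1296$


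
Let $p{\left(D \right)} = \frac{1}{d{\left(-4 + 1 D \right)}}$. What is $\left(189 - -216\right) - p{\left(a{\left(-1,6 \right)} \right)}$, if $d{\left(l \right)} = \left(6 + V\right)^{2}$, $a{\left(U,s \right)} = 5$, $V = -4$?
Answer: $\frac{1619}{4} \approx 404.75$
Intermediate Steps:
$d{\left(l \right)} = 4$ ($d{\left(l \right)} = \left(6 - 4\right)^{2} = 2^{2} = 4$)
$p{\left(D \right)} = \frac{1}{4}$
$\left(189 - -216\right) - p{\left(a{\left(-1,6 \right)} \right)} = \left(189 - -216\right) - \frac{1}{4} = \left(189 + 216\right) - \frac{1}{4} = 405 - \frac{1}{4} = \frac{1619}{4}$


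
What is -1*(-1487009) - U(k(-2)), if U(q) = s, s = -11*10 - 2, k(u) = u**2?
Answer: 1487121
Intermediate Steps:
s = -112 (s = -110 - 2 = -112)
U(q) = -112
-1*(-1487009) - U(k(-2)) = -1*(-1487009) - 1*(-112) = 1487009 + 112 = 1487121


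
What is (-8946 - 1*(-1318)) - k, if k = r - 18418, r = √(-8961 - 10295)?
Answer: 10790 - 2*I*√4814 ≈ 10790.0 - 138.77*I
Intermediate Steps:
r = 2*I*√4814 (r = √(-19256) = 2*I*√4814 ≈ 138.77*I)
k = -18418 + 2*I*√4814 (k = 2*I*√4814 - 18418 = -18418 + 2*I*√4814 ≈ -18418.0 + 138.77*I)
(-8946 - 1*(-1318)) - k = (-8946 - 1*(-1318)) - (-18418 + 2*I*√4814) = (-8946 + 1318) + (18418 - 2*I*√4814) = -7628 + (18418 - 2*I*√4814) = 10790 - 2*I*√4814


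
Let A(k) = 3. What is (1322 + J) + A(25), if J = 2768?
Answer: 4093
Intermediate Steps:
(1322 + J) + A(25) = (1322 + 2768) + 3 = 4090 + 3 = 4093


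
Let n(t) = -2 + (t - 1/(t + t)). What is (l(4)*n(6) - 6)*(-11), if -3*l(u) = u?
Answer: 1111/9 ≈ 123.44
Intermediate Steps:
l(u) = -u/3
n(t) = -2 + t - 1/(2*t) (n(t) = -2 + (t - 1/(2*t)) = -2 + t - 1/(2*t))
(l(4)*n(6) - 6)*(-11) = ((-⅓*4)*(-2 + 6 - ½/6) - 6)*(-11) = (-4*(-2 + 6 - ½*⅙)/3 - 6)*(-11) = (-4*(-2 + 6 - 1/12)/3 - 6)*(-11) = (-4/3*47/12 - 6)*(-11) = (-47/9 - 6)*(-11) = -101/9*(-11) = 1111/9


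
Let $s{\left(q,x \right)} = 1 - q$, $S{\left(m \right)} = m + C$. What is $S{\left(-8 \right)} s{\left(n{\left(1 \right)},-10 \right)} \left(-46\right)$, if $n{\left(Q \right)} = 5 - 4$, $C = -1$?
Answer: $0$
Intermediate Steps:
$n{\left(Q \right)} = 1$ ($n{\left(Q \right)} = 5 - 4 = 1$)
$S{\left(m \right)} = -1 + m$ ($S{\left(m \right)} = m - 1 = -1 + m$)
$S{\left(-8 \right)} s{\left(n{\left(1 \right)},-10 \right)} \left(-46\right) = \left(-1 - 8\right) \left(1 - 1\right) \left(-46\right) = - 9 \left(1 - 1\right) \left(-46\right) = \left(-9\right) 0 \left(-46\right) = 0 \left(-46\right) = 0$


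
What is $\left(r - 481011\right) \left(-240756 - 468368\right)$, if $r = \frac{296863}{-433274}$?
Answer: $\frac{73894215674022874}{216637} \approx 3.411 \cdot 10^{11}$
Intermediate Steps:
$r = - \frac{296863}{433274}$ ($r = 296863 \left(- \frac{1}{433274}\right) = - \frac{296863}{433274} \approx -0.68516$)
$\left(r - 481011\right) \left(-240756 - 468368\right) = \left(- \frac{296863}{433274} - 481011\right) \left(-240756 - 468368\right) = \left(- \frac{208409856877}{433274}\right) \left(-709124\right) = \frac{73894215674022874}{216637}$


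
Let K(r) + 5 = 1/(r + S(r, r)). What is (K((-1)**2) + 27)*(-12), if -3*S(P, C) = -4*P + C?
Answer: -270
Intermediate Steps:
S(P, C) = -C/3 + 4*P/3 (S(P, C) = -(-4*P + C)/3 = -(C - 4*P)/3 = -C/3 + 4*P/3)
K(r) = -5 + 1/(2*r) (K(r) = -5 + 1/(r + (-r/3 + 4*r/3)) = -5 + 1/(r + r) = -5 + 1/(2*r))
(K((-1)**2) + 27)*(-12) = ((-5 + 1/(2*((-1)**2))) + 27)*(-12) = ((-5 + (1/2)/1) + 27)*(-12) = ((-5 + (1/2)*1) + 27)*(-12) = ((-5 + 1/2) + 27)*(-12) = (-9/2 + 27)*(-12) = (45/2)*(-12) = -270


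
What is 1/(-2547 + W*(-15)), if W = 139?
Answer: -1/4632 ≈ -0.00021589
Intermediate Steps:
1/(-2547 + W*(-15)) = 1/(-2547 + 139*(-15)) = 1/(-2547 - 2085) = 1/(-4632) = -1/4632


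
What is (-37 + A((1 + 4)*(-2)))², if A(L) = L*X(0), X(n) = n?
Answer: 1369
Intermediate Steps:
A(L) = 0 (A(L) = L*0 = 0)
(-37 + A((1 + 4)*(-2)))² = (-37 + 0)² = (-37)² = 1369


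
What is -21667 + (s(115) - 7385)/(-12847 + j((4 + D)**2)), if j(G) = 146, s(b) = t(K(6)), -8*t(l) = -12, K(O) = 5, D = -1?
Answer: -550370367/25402 ≈ -21666.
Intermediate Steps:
t(l) = 3/2 (t(l) = -1/8*(-12) = 3/2)
s(b) = 3/2
-21667 + (s(115) - 7385)/(-12847 + j((4 + D)**2)) = -21667 + (3/2 - 7385)/(-12847 + 146) = -21667 - 14767/2/(-12701) = -21667 - 14767/2*(-1/12701) = -21667 + 14767/25402 = -550370367/25402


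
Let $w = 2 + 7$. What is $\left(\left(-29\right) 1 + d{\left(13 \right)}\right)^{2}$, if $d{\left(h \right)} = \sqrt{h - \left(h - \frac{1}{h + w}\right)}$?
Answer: $\frac{\left(638 - \sqrt{22}\right)^{2}}{484} \approx 828.68$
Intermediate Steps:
$w = 9$
$d{\left(h \right)} = \sqrt{\frac{1}{9 + h}}$ ($d{\left(h \right)} = \sqrt{h - \left(h - \frac{1}{h + 9}\right)} = \sqrt{h - \left(h - \frac{1}{9 + h}\right)} = \sqrt{\frac{1}{9 + h}}$)
$\left(\left(-29\right) 1 + d{\left(13 \right)}\right)^{2} = \left(\left(-29\right) 1 + \sqrt{\frac{1}{9 + 13}}\right)^{2} = \left(-29 + \sqrt{\frac{1}{22}}\right)^{2} = \left(-29 + \frac{\sqrt{22}}{22}\right)^{2}$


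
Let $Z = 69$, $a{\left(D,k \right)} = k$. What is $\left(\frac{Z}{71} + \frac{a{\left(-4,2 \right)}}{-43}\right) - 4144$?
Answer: $- \frac{12648807}{3053} \approx -4143.1$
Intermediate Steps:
$\left(\frac{Z}{71} + \frac{a{\left(-4,2 \right)}}{-43}\right) - 4144 = \left(\frac{69}{71} + \frac{2}{-43}\right) - 4144 = \left(69 \cdot \frac{1}{71} + 2 \left(- \frac{1}{43}\right)\right) - 4144 = \left(\frac{69}{71} - \frac{2}{43}\right) - 4144 = \frac{2825}{3053} - 4144 = - \frac{12648807}{3053}$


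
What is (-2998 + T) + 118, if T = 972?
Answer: -1908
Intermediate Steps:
(-2998 + T) + 118 = (-2998 + 972) + 118 = -2026 + 118 = -1908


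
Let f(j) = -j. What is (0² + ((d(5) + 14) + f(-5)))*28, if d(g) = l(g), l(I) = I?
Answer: 672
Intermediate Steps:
d(g) = g
(0² + ((d(5) + 14) + f(-5)))*28 = (0² + ((5 + 14) - 1*(-5)))*28 = (0 + (19 + 5))*28 = (0 + 24)*28 = 24*28 = 672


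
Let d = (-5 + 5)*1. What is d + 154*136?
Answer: 20944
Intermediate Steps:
d = 0 (d = 0*1 = 0)
d + 154*136 = 0 + 154*136 = 0 + 20944 = 20944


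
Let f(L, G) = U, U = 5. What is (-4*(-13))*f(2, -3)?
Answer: 260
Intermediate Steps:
f(L, G) = 5
(-4*(-13))*f(2, -3) = -4*(-13)*5 = 52*5 = 260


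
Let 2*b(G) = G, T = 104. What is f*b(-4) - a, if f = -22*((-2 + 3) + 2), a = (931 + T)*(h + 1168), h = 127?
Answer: -1340193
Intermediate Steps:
b(G) = G/2
a = 1340325 (a = (931 + 104)*(127 + 1168) = 1035*1295 = 1340325)
f = -66 (f = -22*(1 + 2) = -22*3 = -66)
f*b(-4) - a = -33*(-4) - 1*1340325 = -66*(-2) - 1340325 = 132 - 1340325 = -1340193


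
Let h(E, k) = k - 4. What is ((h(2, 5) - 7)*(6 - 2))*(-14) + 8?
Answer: 344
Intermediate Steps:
h(E, k) = -4 + k
((h(2, 5) - 7)*(6 - 2))*(-14) + 8 = (((-4 + 5) - 7)*(6 - 2))*(-14) + 8 = ((1 - 7)*4)*(-14) + 8 = -6*4*(-14) + 8 = -24*(-14) + 8 = 336 + 8 = 344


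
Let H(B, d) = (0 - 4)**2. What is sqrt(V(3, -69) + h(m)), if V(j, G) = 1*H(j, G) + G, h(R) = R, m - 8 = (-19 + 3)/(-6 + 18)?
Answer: I*sqrt(417)/3 ≈ 6.8069*I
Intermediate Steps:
m = 20/3 (m = 8 + (-19 + 3)/(-6 + 18) = 8 - 16/12 = 8 - 16*1/12 = 8 - 4/3 = 20/3 ≈ 6.6667)
H(B, d) = 16 (H(B, d) = (-4)**2 = 16)
V(j, G) = 16 + G (V(j, G) = 1*16 + G = 16 + G)
sqrt(V(3, -69) + h(m)) = sqrt((16 - 69) + 20/3) = sqrt(-53 + 20/3) = sqrt(-139/3) = I*sqrt(417)/3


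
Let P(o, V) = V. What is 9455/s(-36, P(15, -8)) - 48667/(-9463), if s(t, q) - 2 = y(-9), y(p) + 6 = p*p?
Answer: 93220024/728651 ≈ 127.94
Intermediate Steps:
y(p) = -6 + p² (y(p) = -6 + p*p = -6 + p²)
s(t, q) = 77 (s(t, q) = 2 + (-6 + (-9)²) = 2 + (-6 + 81) = 2 + 75 = 77)
9455/s(-36, P(15, -8)) - 48667/(-9463) = 9455/77 - 48667/(-9463) = 9455*(1/77) - 48667*(-1/9463) = 9455/77 + 48667/9463 = 93220024/728651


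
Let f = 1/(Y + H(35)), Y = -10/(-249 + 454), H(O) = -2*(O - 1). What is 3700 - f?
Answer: 10323041/2790 ≈ 3700.0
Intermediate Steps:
H(O) = 2 - 2*O (H(O) = -2*(-1 + O) = 2 - 2*O)
Y = -2/41 (Y = -10/205 = -10*1/205 = -2/41 ≈ -0.048781)
f = -41/2790 (f = 1/(-2/41 + (2 - 2*35)) = 1/(-2/41 + (2 - 70)) = 1/(-2/41 - 68) = 1/(-2790/41) = -41/2790 ≈ -0.014695)
3700 - f = 3700 - 1*(-41/2790) = 3700 + 41/2790 = 10323041/2790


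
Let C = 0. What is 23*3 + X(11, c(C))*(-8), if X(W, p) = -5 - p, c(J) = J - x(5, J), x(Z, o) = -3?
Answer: 133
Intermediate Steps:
c(J) = 3 + J (c(J) = J - 1*(-3) = J + 3 = 3 + J)
23*3 + X(11, c(C))*(-8) = 23*3 + (-5 - (3 + 0))*(-8) = 69 + (-5 - 1*3)*(-8) = 69 + (-5 - 3)*(-8) = 69 - 8*(-8) = 69 + 64 = 133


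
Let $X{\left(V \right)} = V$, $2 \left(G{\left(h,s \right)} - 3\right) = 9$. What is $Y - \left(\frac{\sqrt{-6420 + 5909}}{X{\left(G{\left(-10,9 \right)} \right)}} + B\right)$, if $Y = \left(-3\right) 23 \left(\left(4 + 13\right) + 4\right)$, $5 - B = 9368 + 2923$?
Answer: $10837 - \frac{2 i \sqrt{511}}{15} \approx 10837.0 - 3.014 i$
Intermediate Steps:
$G{\left(h,s \right)} = \frac{15}{2}$ ($G{\left(h,s \right)} = 3 + \frac{1}{2} \cdot 9 = 3 + \frac{9}{2} = \frac{15}{2}$)
$B = -12286$ ($B = 5 - \left(9368 + 2923\right) = 5 - 12291 = -12286$)
$Y = -1449$ ($Y = - 69 \left(17 + 4\right) = \left(-69\right) 21 = -1449$)
$Y - \left(\frac{\sqrt{-6420 + 5909}}{X{\left(G{\left(-10,9 \right)} \right)}} + B\right) = -1449 - \left(\frac{\sqrt{-6420 + 5909}}{\frac{15}{2}} - 12286\right) = -1449 - \left(\sqrt{-511} \cdot \frac{2}{15} - 12286\right) = -1449 - \left(i \sqrt{511} \cdot \frac{2}{15} - 12286\right) = -1449 - \left(\frac{2 i \sqrt{511}}{15} - 12286\right) = -1449 - \left(-12286 + \frac{2 i \sqrt{511}}{15}\right) = -1449 + \left(12286 - \frac{2 i \sqrt{511}}{15}\right) = 10837 - \frac{2 i \sqrt{511}}{15}$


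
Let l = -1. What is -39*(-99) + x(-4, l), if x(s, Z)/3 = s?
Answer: 3849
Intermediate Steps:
x(s, Z) = 3*s
-39*(-99) + x(-4, l) = -39*(-99) + 3*(-4) = 3861 - 12 = 3849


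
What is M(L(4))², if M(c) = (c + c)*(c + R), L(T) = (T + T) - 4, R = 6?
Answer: 6400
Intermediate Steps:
L(T) = -4 + 2*T (L(T) = 2*T - 4 = -4 + 2*T)
M(c) = 2*c*(6 + c) (M(c) = (c + c)*(c + 6) = (2*c)*(6 + c) = 2*c*(6 + c))
M(L(4))² = (2*(-4 + 2*4)*(6 + (-4 + 2*4)))² = (2*(-4 + 8)*(6 + (-4 + 8)))² = (2*4*(6 + 4))² = (2*4*10)² = 80² = 6400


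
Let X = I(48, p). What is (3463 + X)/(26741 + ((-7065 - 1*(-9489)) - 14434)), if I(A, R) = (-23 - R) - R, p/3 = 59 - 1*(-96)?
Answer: 2510/14731 ≈ 0.17039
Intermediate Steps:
p = 465 (p = 3*(59 - 1*(-96)) = 3*(59 + 96) = 3*155 = 465)
I(A, R) = -23 - 2*R
X = -953 (X = -23 - 2*465 = -23 - 930 = -953)
(3463 + X)/(26741 + ((-7065 - 1*(-9489)) - 14434)) = (3463 - 953)/(26741 + ((-7065 - 1*(-9489)) - 14434)) = 2510/(26741 + ((-7065 + 9489) - 14434)) = 2510/(26741 + (2424 - 14434)) = 2510/(26741 - 12010) = 2510/14731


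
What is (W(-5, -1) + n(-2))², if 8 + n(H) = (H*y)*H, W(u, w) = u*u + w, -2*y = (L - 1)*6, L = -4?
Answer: 5776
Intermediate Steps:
y = 15 (y = -(-4 - 1)*6/2 = -(-5)*6/2 = -½*(-30) = 15)
W(u, w) = w + u² (W(u, w) = u² + w = w + u²)
n(H) = -8 + 15*H² (n(H) = -8 + (H*15)*H = -8 + (15*H)*H = -8 + 15*H²)
(W(-5, -1) + n(-2))² = ((-1 + (-5)²) + (-8 + 15*(-2)²))² = ((-1 + 25) + (-8 + 15*4))² = (24 + (-8 + 60))² = (24 + 52)² = 76² = 5776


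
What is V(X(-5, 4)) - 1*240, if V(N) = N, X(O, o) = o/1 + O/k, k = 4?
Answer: -949/4 ≈ -237.25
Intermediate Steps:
X(O, o) = o + O/4 (X(O, o) = o/1 + O/4 = o*1 + O*(1/4) = o + O/4)
V(X(-5, 4)) - 1*240 = (4 + (1/4)*(-5)) - 1*240 = (4 - 5/4) - 240 = 11/4 - 240 = -949/4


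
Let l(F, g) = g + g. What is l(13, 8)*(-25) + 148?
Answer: -252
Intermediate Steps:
l(F, g) = 2*g
l(13, 8)*(-25) + 148 = (2*8)*(-25) + 148 = 16*(-25) + 148 = -400 + 148 = -252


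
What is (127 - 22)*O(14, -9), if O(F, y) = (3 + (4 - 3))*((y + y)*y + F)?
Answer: 73920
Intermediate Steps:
O(F, y) = 4*F + 8*y² (O(F, y) = (3 + 1)*((2*y)*y + F) = 4*(2*y² + F) = 4*(F + 2*y²) = 4*F + 8*y²)
(127 - 22)*O(14, -9) = (127 - 22)*(4*14 + 8*(-9)²) = 105*(56 + 8*81) = 105*(56 + 648) = 105*704 = 73920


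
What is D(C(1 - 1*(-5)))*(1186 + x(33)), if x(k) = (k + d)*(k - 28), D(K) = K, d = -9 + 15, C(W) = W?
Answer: 8286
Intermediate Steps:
d = 6
x(k) = (-28 + k)*(6 + k) (x(k) = (k + 6)*(k - 28) = (6 + k)*(-28 + k) = (-28 + k)*(6 + k))
D(C(1 - 1*(-5)))*(1186 + x(33)) = (1 - 1*(-5))*(1186 + (-168 + 33² - 22*33)) = (1 + 5)*(1186 + (-168 + 1089 - 726)) = 6*(1186 + 195) = 6*1381 = 8286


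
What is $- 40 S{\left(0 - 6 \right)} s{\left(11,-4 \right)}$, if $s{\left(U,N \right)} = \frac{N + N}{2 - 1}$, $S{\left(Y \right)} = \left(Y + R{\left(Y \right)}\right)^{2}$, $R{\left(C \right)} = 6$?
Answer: $0$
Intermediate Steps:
$S{\left(Y \right)} = \left(6 + Y\right)^{2}$ ($S{\left(Y \right)} = \left(Y + 6\right)^{2} = \left(6 + Y\right)^{2}$)
$s{\left(U,N \right)} = 2 N$ ($s{\left(U,N \right)} = \frac{2 N}{1} = 2 N 1 = 2 N$)
$- 40 S{\left(0 - 6 \right)} s{\left(11,-4 \right)} = - 40 \left(6 + \left(0 - 6\right)\right)^{2} \cdot 2 \left(-4\right) = - 40 \left(6 - 6\right)^{2} \left(-8\right) = - 40 \cdot 0^{2} \left(-8\right) = \left(-40\right) 0 \left(-8\right) = 0 \left(-8\right) = 0$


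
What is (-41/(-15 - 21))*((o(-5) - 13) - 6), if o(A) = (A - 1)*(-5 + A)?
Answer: 1681/36 ≈ 46.694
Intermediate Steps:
o(A) = (-1 + A)*(-5 + A)
(-41/(-15 - 21))*((o(-5) - 13) - 6) = (-41/(-15 - 21))*(((5 + (-5)² - 6*(-5)) - 13) - 6) = (-41/(-36))*(((5 + 25 + 30) - 13) - 6) = (-1/36*(-41))*((60 - 13) - 6) = 41*(47 - 6)/36 = (41/36)*41 = 1681/36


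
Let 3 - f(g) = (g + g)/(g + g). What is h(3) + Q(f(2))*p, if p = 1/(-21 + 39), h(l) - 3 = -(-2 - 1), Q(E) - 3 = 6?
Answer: 13/2 ≈ 6.5000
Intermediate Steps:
f(g) = 2 (f(g) = 3 - (g + g)/(g + g) = 3 - 2*g/(2*g) = 3 - 2*g*1/(2*g) = 3 - 1*1 = 3 - 1 = 2)
Q(E) = 9 (Q(E) = 3 + 6 = 9)
h(l) = 6 (h(l) = 3 - (-2 - 1) = 3 - 1*(-3) = 3 + 3 = 6)
p = 1/18 ≈ 0.055556
h(3) + Q(f(2))*p = 6 + 9*(1/18) = 6 + ½ = 13/2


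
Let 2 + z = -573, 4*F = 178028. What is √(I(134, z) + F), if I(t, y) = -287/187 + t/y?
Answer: 2*√5145528330173/21505 ≈ 210.96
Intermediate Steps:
F = 44507 (F = (¼)*178028 = 44507)
z = -575 (z = -2 - 573 = -575)
I(t, y) = -287/187 + t/y (I(t, y) = -287*1/187 + t/y = -287/187 + t/y)
√(I(134, z) + F) = √((-287/187 + 134/(-575)) + 44507) = √((-287/187 + 134*(-1/575)) + 44507) = √((-287/187 - 134/575) + 44507) = √(-190083/107525 + 44507) = √(4785425092/107525) = 2*√5145528330173/21505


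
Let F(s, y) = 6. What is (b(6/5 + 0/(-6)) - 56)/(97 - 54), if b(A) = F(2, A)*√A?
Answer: -56/43 + 6*√30/215 ≈ -1.1495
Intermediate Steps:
b(A) = 6*√A
(b(6/5 + 0/(-6)) - 56)/(97 - 54) = (6*√(6/5 + 0/(-6)) - 56)/(97 - 54) = (6*√(6*(⅕) + 0*(-⅙)) - 56)/43 = (6*√(6/5 + 0) - 56)/43 = (6*√(6/5) - 56)/43 = (6*(√30/5) - 56)/43 = (6*√30/5 - 56)/43 = (-56 + 6*√30/5)/43 = -56/43 + 6*√30/215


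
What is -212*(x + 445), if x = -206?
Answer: -50668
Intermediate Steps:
-212*(x + 445) = -212*(-206 + 445) = -212*239 = -50668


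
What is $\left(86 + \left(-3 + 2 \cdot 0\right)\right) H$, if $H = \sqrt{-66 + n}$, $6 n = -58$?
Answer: $\frac{83 i \sqrt{681}}{3} \approx 721.99 i$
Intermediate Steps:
$n = - \frac{29}{3}$ ($n = \frac{1}{6} \left(-58\right) = - \frac{29}{3} \approx -9.6667$)
$H = \frac{i \sqrt{681}}{3}$ ($H = \sqrt{-66 - \frac{29}{3}} = \sqrt{- \frac{227}{3}} = \frac{i \sqrt{681}}{3} \approx 8.6987 i$)
$\left(86 + \left(-3 + 2 \cdot 0\right)\right) H = \left(86 + \left(-3 + 2 \cdot 0\right)\right) \frac{i \sqrt{681}}{3} = \left(86 + \left(-3 + 0\right)\right) \frac{i \sqrt{681}}{3} = \left(86 - 3\right) \frac{i \sqrt{681}}{3} = 83 \frac{i \sqrt{681}}{3} = \frac{83 i \sqrt{681}}{3}$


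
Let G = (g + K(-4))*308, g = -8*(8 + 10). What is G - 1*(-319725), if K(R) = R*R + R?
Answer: 279069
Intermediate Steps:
K(R) = R + R² (K(R) = R² + R = R + R²)
g = -144 (g = -8*18 = -144)
G = -40656 (G = (-144 - 4*(1 - 4))*308 = (-144 - 4*(-3))*308 = (-144 + 12)*308 = -132*308 = -40656)
G - 1*(-319725) = -40656 - 1*(-319725) = -40656 + 319725 = 279069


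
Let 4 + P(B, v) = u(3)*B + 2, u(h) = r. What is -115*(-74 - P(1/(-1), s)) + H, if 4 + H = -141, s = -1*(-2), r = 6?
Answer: 7445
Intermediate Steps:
u(h) = 6
s = 2
H = -145 (H = -4 - 141 = -145)
P(B, v) = -2 + 6*B (P(B, v) = -4 + (6*B + 2) = -4 + (2 + 6*B) = -2 + 6*B)
-115*(-74 - P(1/(-1), s)) + H = -115*(-74 - (-2 + 6/(-1))) - 145 = -115*(-74 - (-2 + 6*(-1))) - 145 = -115*(-74 - (-2 - 6)) - 145 = -115*(-74 - 1*(-8)) - 145 = -115*(-74 + 8) - 145 = -115*(-66) - 145 = 7590 - 145 = 7445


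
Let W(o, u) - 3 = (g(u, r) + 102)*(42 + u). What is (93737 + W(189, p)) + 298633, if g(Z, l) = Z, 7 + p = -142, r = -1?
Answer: 397402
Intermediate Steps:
p = -149 (p = -7 - 142 = -149)
W(o, u) = 3 + (42 + u)*(102 + u) (W(o, u) = 3 + (u + 102)*(42 + u) = 3 + (102 + u)*(42 + u) = 3 + (42 + u)*(102 + u))
(93737 + W(189, p)) + 298633 = (93737 + (4287 + (-149)² + 144*(-149))) + 298633 = (93737 + (4287 + 22201 - 21456)) + 298633 = (93737 + 5032) + 298633 = 98769 + 298633 = 397402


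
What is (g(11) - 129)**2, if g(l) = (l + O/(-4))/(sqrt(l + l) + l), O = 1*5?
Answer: 25918813/1584 + 19955*sqrt(22)/792 ≈ 16481.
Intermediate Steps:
O = 5
g(l) = (-5/4 + l)/(l + sqrt(2)*sqrt(l)) (g(l) = (l + 5/(-4))/(sqrt(l + l) + l) = (l + 5*(-1/4))/(sqrt(2*l) + l) = (l - 5/4)/(sqrt(2)*sqrt(l) + l) = (-5/4 + l)/(l + sqrt(2)*sqrt(l)))
(g(11) - 129)**2 = ((-5/4 + 11)/(11 + sqrt(2)*sqrt(11)) - 129)**2 = ((39/4)/(11 + sqrt(22)) - 129)**2 = (39/(4*(11 + sqrt(22))) - 129)**2 = (-129 + 39/(4*(11 + sqrt(22))))**2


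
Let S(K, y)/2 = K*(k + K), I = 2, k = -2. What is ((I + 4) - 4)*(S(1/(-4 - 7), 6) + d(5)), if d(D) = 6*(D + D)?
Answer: 14612/121 ≈ 120.76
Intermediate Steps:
S(K, y) = 2*K*(-2 + K) (S(K, y) = 2*(K*(-2 + K)) = 2*K*(-2 + K))
d(D) = 12*D (d(D) = 6*(2*D) = 12*D)
((I + 4) - 4)*(S(1/(-4 - 7), 6) + d(5)) = ((2 + 4) - 4)*(2*(-2 + 1/(-4 - 7))/(-4 - 7) + 12*5) = (6 - 4)*(2*(-2 + 1/(-11))/(-11) + 60) = 2*(2*(-1/11)*(-2 - 1/11) + 60) = 2*(2*(-1/11)*(-23/11) + 60) = 2*(46/121 + 60) = 2*(7306/121) = 14612/121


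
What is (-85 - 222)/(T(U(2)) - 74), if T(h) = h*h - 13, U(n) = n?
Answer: 307/83 ≈ 3.6988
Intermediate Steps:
T(h) = -13 + h² (T(h) = h² - 13 = -13 + h²)
(-85 - 222)/(T(U(2)) - 74) = (-85 - 222)/((-13 + 2²) - 74) = -307/((-13 + 4) - 74) = -307/(-9 - 74) = -307/(-83) = -307*(-1/83) = 307/83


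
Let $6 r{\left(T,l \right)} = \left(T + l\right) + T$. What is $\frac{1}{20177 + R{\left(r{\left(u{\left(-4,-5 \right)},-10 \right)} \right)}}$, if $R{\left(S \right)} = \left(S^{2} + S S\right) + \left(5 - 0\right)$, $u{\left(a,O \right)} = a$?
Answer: $\frac{1}{20200} \approx 4.9505 \cdot 10^{-5}$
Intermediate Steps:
$r{\left(T,l \right)} = \frac{T}{3} + \frac{l}{6}$ ($r{\left(T,l \right)} = \frac{\left(T + l\right) + T}{6} = \frac{l + 2 T}{6} = \frac{T}{3} + \frac{l}{6}$)
$R{\left(S \right)} = 5 + 2 S^{2}$ ($R{\left(S \right)} = \left(S^{2} + S^{2}\right) + \left(5 + 0\right) = 2 S^{2} + 5 = 5 + 2 S^{2}$)
$\frac{1}{20177 + R{\left(r{\left(u{\left(-4,-5 \right)},-10 \right)} \right)}} = \frac{1}{20177 + \left(5 + 2 \left(\frac{1}{3} \left(-4\right) + \frac{1}{6} \left(-10\right)\right)^{2}\right)} = \frac{1}{20177 + \left(5 + 2 \left(- \frac{4}{3} - \frac{5}{3}\right)^{2}\right)} = \frac{1}{20177 + \left(5 + 2 \left(-3\right)^{2}\right)} = \frac{1}{20177 + \left(5 + 2 \cdot 9\right)} = \frac{1}{20177 + \left(5 + 18\right)} = \frac{1}{20177 + 23} = \frac{1}{20200}$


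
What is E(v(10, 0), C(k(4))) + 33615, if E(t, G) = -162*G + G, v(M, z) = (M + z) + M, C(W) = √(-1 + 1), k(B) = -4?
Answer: 33615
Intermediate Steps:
C(W) = 0 (C(W) = √0 = 0)
v(M, z) = z + 2*M
E(t, G) = -161*G
E(v(10, 0), C(k(4))) + 33615 = -161*0 + 33615 = 0 + 33615 = 33615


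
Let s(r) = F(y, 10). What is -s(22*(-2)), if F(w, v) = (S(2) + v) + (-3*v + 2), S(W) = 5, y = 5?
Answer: 13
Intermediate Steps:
F(w, v) = 7 - 2*v (F(w, v) = (5 + v) + (-3*v + 2) = (5 + v) + (2 - 3*v) = 7 - 2*v)
s(r) = -13 (s(r) = 7 - 2*10 = 7 - 20 = -13)
-s(22*(-2)) = -1*(-13) = 13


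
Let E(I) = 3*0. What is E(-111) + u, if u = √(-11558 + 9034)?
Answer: 2*I*√631 ≈ 50.239*I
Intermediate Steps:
u = 2*I*√631 (u = √(-2524) = 2*I*√631 ≈ 50.239*I)
E(I) = 0
E(-111) + u = 0 + 2*I*√631 = 2*I*√631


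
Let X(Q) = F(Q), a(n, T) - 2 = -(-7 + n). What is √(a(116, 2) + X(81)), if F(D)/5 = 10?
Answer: I*√57 ≈ 7.5498*I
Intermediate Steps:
F(D) = 50 (F(D) = 5*10 = 50)
a(n, T) = 9 - n (a(n, T) = 2 - (-7 + n) = 2 + (7 - n) = 9 - n)
X(Q) = 50
√(a(116, 2) + X(81)) = √((9 - 1*116) + 50) = √((9 - 116) + 50) = √(-107 + 50) = √(-57) = I*√57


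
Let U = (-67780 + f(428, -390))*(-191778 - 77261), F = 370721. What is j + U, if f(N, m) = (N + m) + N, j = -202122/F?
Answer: 6713791136606244/370721 ≈ 1.8110e+10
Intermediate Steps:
j = -202122/370721 ≈ -0.54521
f(N, m) = m + 2*N
U = 18110091246 (U = (-67780 + (-390 + 2*428))*(-191778 - 77261) = (-67780 + (-390 + 856))*(-269039) = (-67780 + 466)*(-269039) = -67314*(-269039) = 18110091246)
j + U = -202122/370721 + 18110091246 = 6713791136606244/370721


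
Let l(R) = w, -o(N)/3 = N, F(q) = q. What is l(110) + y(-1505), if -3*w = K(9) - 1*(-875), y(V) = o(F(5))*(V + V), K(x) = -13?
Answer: 134588/3 ≈ 44863.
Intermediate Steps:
o(N) = -3*N
y(V) = -30*V (y(V) = (-3*5)*(V + V) = -30*V)
w = -862/3 (w = -(-13 - 1*(-875))/3 = -(-13 + 875)/3 = -⅓*862 = -862/3 ≈ -287.33)
l(R) = -862/3
l(110) + y(-1505) = -862/3 - 30*(-1505) = -862/3 + 45150 = 134588/3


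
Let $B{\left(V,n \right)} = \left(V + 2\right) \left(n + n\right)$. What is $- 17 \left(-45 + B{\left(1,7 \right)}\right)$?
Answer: $51$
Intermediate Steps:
$B{\left(V,n \right)} = 2 n \left(2 + V\right)$ ($B{\left(V,n \right)} = \left(2 + V\right) 2 n = 2 n \left(2 + V\right)$)
$- 17 \left(-45 + B{\left(1,7 \right)}\right) = - 17 \left(-45 + 2 \cdot 7 \left(2 + 1\right)\right) = - 17 \left(-45 + 2 \cdot 7 \cdot 3\right) = - 17 \left(-45 + 42\right) = \left(-17\right) \left(-3\right) = 51$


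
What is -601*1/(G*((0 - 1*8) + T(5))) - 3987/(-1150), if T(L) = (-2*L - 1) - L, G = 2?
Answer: 441263/27600 ≈ 15.988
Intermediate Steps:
T(L) = -1 - 3*L (T(L) = (-1 - 2*L) - L = -1 - 3*L)
-601*1/(G*((0 - 1*8) + T(5))) - 3987/(-1150) = -601*1/(2*((0 - 1*8) + (-1 - 3*5))) - 3987/(-1150) = -601*1/(2*((0 - 8) + (-1 - 15))) - 3987*(-1/1150) = -601*1/(2*(-8 - 16)) + 3987/1150 = -601/((-24*2)) + 3987/1150 = -601/(-48) + 3987/1150 = -601*(-1/48) + 3987/1150 = 601/48 + 3987/1150 = 441263/27600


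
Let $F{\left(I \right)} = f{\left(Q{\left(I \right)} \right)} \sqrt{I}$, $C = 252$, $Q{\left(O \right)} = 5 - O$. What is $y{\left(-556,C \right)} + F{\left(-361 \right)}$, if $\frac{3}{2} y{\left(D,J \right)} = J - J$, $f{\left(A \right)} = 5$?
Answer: $95 i \approx 95.0 i$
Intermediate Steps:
$y{\left(D,J \right)} = 0$ ($y{\left(D,J \right)} = \frac{2 \left(J - J\right)}{3} = \frac{2}{3} \cdot 0 = 0$)
$F{\left(I \right)} = 5 \sqrt{I}$
$y{\left(-556,C \right)} + F{\left(-361 \right)} = 0 + 5 \sqrt{-361} = 0 + 5 \cdot 19 i = 0 + 95 i = 95 i$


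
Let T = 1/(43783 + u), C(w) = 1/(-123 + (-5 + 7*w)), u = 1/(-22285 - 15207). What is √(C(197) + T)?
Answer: √42805103007259021495/228170200665 ≈ 0.028674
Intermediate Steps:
u = -1/37492 (u = 1/(-37492) = -1/37492 ≈ -2.6672e-5)
C(w) = 1/(-128 + 7*w)
T = 37492/1641512235 (T = 1/(43783 - 1/37492) = 1/(1641512235/37492) = 37492/1641512235 ≈ 2.2840e-5)
√(C(197) + T) = √(1/(-128 + 7*197) + 37492/1641512235) = √(1/(-128 + 1379) + 37492/1641512235) = √(1/1251 + 37492/1641512235) = √(562804909/684510601995) = √42805103007259021495/228170200665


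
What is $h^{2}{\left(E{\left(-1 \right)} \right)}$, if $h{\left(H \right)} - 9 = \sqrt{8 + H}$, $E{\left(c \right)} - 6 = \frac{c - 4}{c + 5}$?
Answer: $\frac{\left(18 + \sqrt{51}\right)^{2}}{4} \approx 158.02$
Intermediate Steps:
$E{\left(c \right)} = 6 + \frac{-4 + c}{5 + c}$ ($E{\left(c \right)} = 6 + \frac{c - 4}{c + 5} = 6 + \frac{-4 + c}{5 + c}$)
$h{\left(H \right)} = 9 + \sqrt{8 + H}$
$h^{2}{\left(E{\left(-1 \right)} \right)} = \left(9 + \sqrt{8 + \frac{26 + 7 \left(-1\right)}{5 - 1}}\right)^{2} = \left(9 + \sqrt{8 + \frac{26 - 7}{4}}\right)^{2} = \left(9 + \sqrt{8 + \frac{1}{4} \cdot 19}\right)^{2} = \left(9 + \sqrt{8 + \frac{19}{4}}\right)^{2} = \left(9 + \sqrt{\frac{51}{4}}\right)^{2} = \left(9 + \frac{\sqrt{51}}{2}\right)^{2}$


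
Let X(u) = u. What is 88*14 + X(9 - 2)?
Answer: 1239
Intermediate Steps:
88*14 + X(9 - 2) = 88*14 + (9 - 2) = 1232 + 7 = 1239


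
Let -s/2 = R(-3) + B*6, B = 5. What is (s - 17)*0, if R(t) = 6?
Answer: 0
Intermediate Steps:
s = -72 (s = -2*(6 + 5*6) = -2*(6 + 30) = -2*36 = -72)
(s - 17)*0 = (-72 - 17)*0 = -89*0 = 0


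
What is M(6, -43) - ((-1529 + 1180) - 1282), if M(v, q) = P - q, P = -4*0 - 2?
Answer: 1672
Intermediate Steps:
P = -2 (P = 0 - 2 = -2)
M(v, q) = -2 - q
M(6, -43) - ((-1529 + 1180) - 1282) = (-2 - 1*(-43)) - ((-1529 + 1180) - 1282) = (-2 + 43) - (-349 - 1282) = 41 - 1*(-1631) = 41 + 1631 = 1672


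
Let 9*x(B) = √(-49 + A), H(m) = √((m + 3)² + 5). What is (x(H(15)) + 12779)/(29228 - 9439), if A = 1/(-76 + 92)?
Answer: 12779/19789 + I*√87/237468 ≈ 0.64576 + 3.9278e-5*I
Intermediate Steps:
H(m) = √(5 + (3 + m)²) (H(m) = √((3 + m)² + 5) = √(5 + (3 + m)²))
A = 1/16 ≈ 0.062500
x(B) = I*√87/12 (x(B) = √(-49 + 1/16)/9 = √(-783/16)/9 = (3*I*√87/4)/9 = I*√87/12)
(x(H(15)) + 12779)/(29228 - 9439) = (I*√87/12 + 12779)/(29228 - 9439) = (12779 + I*√87/12)/19789 = (12779 + I*√87/12)*(1/19789) = 12779/19789 + I*√87/237468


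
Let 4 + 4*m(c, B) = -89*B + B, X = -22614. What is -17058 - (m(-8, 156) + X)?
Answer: 8989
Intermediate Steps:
m(c, B) = -1 - 22*B (m(c, B) = -1 + (-89*B + B)/4 = -1 + (-88*B)/4 = -1 - 22*B)
-17058 - (m(-8, 156) + X) = -17058 - ((-1 - 22*156) - 22614) = -17058 - ((-1 - 3432) - 22614) = -17058 - (-3433 - 22614) = -17058 - 1*(-26047) = -17058 + 26047 = 8989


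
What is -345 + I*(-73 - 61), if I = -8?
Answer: 727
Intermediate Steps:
-345 + I*(-73 - 61) = -345 - 8*(-73 - 61) = -345 - 8*(-134) = -345 + 1072 = 727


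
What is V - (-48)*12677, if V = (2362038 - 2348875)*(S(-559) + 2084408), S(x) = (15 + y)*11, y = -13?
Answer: 27437960586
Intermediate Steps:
S(x) = 22 (S(x) = (15 - 13)*11 = 2*11 = 22)
V = 27437352090 (V = (2362038 - 2348875)*(22 + 2084408) = 13163*2084430 = 27437352090)
V - (-48)*12677 = 27437352090 - (-48)*12677 = 27437352090 - 1*(-608496) = 27437352090 + 608496 = 27437960586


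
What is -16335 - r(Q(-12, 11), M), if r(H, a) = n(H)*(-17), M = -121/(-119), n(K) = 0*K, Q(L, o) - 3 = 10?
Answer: -16335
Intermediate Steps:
Q(L, o) = 13 (Q(L, o) = 3 + 10 = 13)
n(K) = 0
M = 121/119 (M = -121*(-1/119) = 121/119 ≈ 1.0168)
r(H, a) = 0 (r(H, a) = 0*(-17) = 0)
-16335 - r(Q(-12, 11), M) = -16335 - 1*0 = -16335 + 0 = -16335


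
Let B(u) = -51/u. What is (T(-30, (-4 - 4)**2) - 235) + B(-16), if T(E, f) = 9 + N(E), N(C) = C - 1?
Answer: -4061/16 ≈ -253.81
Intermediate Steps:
N(C) = -1 + C
T(E, f) = 8 + E (T(E, f) = 9 + (-1 + E) = 8 + E)
(T(-30, (-4 - 4)**2) - 235) + B(-16) = ((8 - 30) - 235) - 51/(-16) = (-22 - 235) - 51*(-1/16) = -257 + 51/16 = -4061/16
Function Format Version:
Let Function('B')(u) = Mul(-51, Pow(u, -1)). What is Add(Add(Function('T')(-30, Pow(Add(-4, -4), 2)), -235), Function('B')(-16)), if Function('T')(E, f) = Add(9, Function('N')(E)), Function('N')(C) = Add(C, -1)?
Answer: Rational(-4061, 16) ≈ -253.81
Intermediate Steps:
Function('N')(C) = Add(-1, C)
Function('T')(E, f) = Add(8, E) (Function('T')(E, f) = Add(9, Add(-1, E)) = Add(8, E))
Add(Add(Function('T')(-30, Pow(Add(-4, -4), 2)), -235), Function('B')(-16)) = Add(Add(Add(8, -30), -235), Mul(-51, Pow(-16, -1))) = Add(Add(-22, -235), Mul(-51, Rational(-1, 16))) = Add(-257, Rational(51, 16)) = Rational(-4061, 16)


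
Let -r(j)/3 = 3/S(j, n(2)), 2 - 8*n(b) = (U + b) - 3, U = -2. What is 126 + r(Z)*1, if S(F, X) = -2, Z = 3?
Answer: 261/2 ≈ 130.50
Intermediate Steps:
n(b) = 7/8 - b/8 (n(b) = ¼ - ((-2 + b) - 3)/8 = ¼ - (-5 + b)/8 = ¼ + (5/8 - b/8) = 7/8 - b/8)
r(j) = 9/2 (r(j) = -9/(-2) = -9*(-1)/2 = -3*(-3/2) = 9/2)
126 + r(Z)*1 = 126 + (9/2)*1 = 126 + 9/2 = 261/2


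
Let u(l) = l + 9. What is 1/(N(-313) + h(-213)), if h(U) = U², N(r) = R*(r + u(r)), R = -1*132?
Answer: 1/126813 ≈ 7.8856e-6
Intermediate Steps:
R = -132
u(l) = 9 + l
N(r) = -1188 - 264*r (N(r) = -132*(r + (9 + r)) = -132*(9 + 2*r) = -1188 - 264*r)
1/(N(-313) + h(-213)) = 1/((-1188 - 264*(-313)) + (-213)²) = 1/((-1188 + 82632) + 45369) = 1/(81444 + 45369) = 1/126813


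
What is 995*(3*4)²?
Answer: 143280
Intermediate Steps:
995*(3*4)² = 995*12² = 995*144 = 143280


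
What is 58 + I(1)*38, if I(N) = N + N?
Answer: 134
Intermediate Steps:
I(N) = 2*N
58 + I(1)*38 = 58 + (2*1)*38 = 58 + 2*38 = 58 + 76 = 134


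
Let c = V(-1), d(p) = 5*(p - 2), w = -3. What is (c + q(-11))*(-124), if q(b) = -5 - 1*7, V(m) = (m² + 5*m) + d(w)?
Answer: 5084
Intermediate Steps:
d(p) = -10 + 5*p (d(p) = 5*(-2 + p) = -10 + 5*p)
V(m) = -25 + m² + 5*m (V(m) = (m² + 5*m) + (-10 + 5*(-3)) = (m² + 5*m) + (-10 - 15) = (m² + 5*m) - 25 = -25 + m² + 5*m)
c = -29 (c = -25 + (-1)² + 5*(-1) = -25 + 1 - 5 = -29)
q(b) = -12 (q(b) = -5 - 7 = -12)
(c + q(-11))*(-124) = (-29 - 12)*(-124) = -41*(-124) = 5084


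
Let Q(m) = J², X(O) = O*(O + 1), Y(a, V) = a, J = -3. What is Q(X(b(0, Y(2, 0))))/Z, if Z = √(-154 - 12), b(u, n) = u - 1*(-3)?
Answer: -9*I*√166/166 ≈ -0.69854*I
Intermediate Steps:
b(u, n) = 3 + u (b(u, n) = u + 3 = 3 + u)
X(O) = O*(1 + O)
Q(m) = 9 (Q(m) = (-3)² = 9)
Z = I*√166 (Z = √(-166) = I*√166 ≈ 12.884*I)
Q(X(b(0, Y(2, 0))))/Z = 9/((I*√166)) = 9*(-I*√166/166) = -9*I*√166/166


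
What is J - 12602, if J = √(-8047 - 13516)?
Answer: -12602 + I*√21563 ≈ -12602.0 + 146.84*I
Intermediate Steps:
J = I*√21563 (J = √(-21563) = I*√21563 ≈ 146.84*I)
J - 12602 = I*√21563 - 12602 = -12602 + I*√21563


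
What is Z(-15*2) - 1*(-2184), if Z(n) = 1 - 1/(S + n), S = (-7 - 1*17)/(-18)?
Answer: 187913/86 ≈ 2185.0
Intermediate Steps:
S = 4/3 (S = (-7 - 17)*(-1/18) = -24*(-1/18) = 4/3 ≈ 1.3333)
Z(n) = 1 - 1/(4/3 + n)
Z(-15*2) - 1*(-2184) = (1 + 3*(-15*2))/(4 + 3*(-15*2)) - 1*(-2184) = (1 + 3*(-30))/(4 + 3*(-30)) + 2184 = (1 - 90)/(4 - 90) + 2184 = -89/(-86) + 2184 = -1/86*(-89) + 2184 = 89/86 + 2184 = 187913/86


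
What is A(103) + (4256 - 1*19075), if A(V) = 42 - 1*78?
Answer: -14855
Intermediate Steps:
A(V) = -36 (A(V) = 42 - 78 = -36)
A(103) + (4256 - 1*19075) = -36 + (4256 - 1*19075) = -36 + (4256 - 19075) = -36 - 14819 = -14855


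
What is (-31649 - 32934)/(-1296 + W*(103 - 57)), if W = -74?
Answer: 64583/4700 ≈ 13.741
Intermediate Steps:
(-31649 - 32934)/(-1296 + W*(103 - 57)) = (-31649 - 32934)/(-1296 - 74*(103 - 57)) = -64583/(-1296 - 74*46) = -64583/(-1296 - 3404) = -64583/(-4700) = -64583*(-1/4700) = 64583/4700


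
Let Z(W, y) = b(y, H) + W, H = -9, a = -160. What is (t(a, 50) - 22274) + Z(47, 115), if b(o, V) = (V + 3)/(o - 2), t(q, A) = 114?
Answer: -2498775/113 ≈ -22113.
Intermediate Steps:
b(o, V) = (3 + V)/(-2 + o)
Z(W, y) = W - 6/(-2 + y) (Z(W, y) = (3 - 9)/(-2 + y) + W = -6/(-2 + y) + W = W - 6/(-2 + y))
(t(a, 50) - 22274) + Z(47, 115) = (114 - 22274) + (-6 + 47*(-2 + 115))/(-2 + 115) = -22160 + (-6 + 47*113)/113 = -22160 + (-6 + 5311)/113 = -22160 + (1/113)*5305 = -22160 + 5305/113 = -2498775/113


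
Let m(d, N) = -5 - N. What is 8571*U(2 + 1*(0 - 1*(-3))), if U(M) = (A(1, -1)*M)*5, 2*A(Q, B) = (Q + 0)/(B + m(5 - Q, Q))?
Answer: -214275/14 ≈ -15305.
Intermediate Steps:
A(Q, B) = Q/(2*(-5 + B - Q)) (A(Q, B) = ((Q + 0)/(B + (-5 - Q)))/2 = (Q/(-5 + B - Q))/2 = Q/(2*(-5 + B - Q)))
U(M) = -5*M/14 (U(M) = (((1/2)*1/(-5 - 1 - 1*1))*M)*5 = (((1/2)*1/(-5 - 1 - 1))*M)*5 = (((1/2)*1/(-7))*M)*5 = (((1/2)*1*(-1/7))*M)*5 = -M/14*5 = -5*M/14)
8571*U(2 + 1*(0 - 1*(-3))) = 8571*(-5*(2 + 1*(0 - 1*(-3)))/14) = 8571*(-5*(2 + 1*(0 + 3))/14) = 8571*(-5*(2 + 1*3)/14) = 8571*(-5*(2 + 3)/14) = 8571*(-5/14*5) = 8571*(-25/14) = -214275/14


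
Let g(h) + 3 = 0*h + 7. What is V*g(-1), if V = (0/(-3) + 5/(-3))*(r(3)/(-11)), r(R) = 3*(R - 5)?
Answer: -40/11 ≈ -3.6364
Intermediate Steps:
g(h) = 4 (g(h) = -3 + (0*h + 7) = -3 + (0 + 7) = -3 + 7 = 4)
r(R) = -15 + 3*R (r(R) = 3*(-5 + R) = -15 + 3*R)
V = -10/11 (V = (0/(-3) + 5/(-3))*((-15 + 3*3)/(-11)) = (0*(-⅓) + 5*(-⅓))*((-15 + 9)*(-1/11)) = (0 - 5/3)*(-6*(-1/11)) = -5/3*6/11 = -10/11 ≈ -0.90909)
V*g(-1) = -10/11*4 = -40/11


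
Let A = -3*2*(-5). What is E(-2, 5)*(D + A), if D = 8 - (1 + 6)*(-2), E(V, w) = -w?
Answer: -260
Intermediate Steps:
A = 30 (A = -6*(-5) = 30)
D = 22 (D = 8 - 7*(-2) = 8 - 1*(-14) = 8 + 14 = 22)
E(-2, 5)*(D + A) = (-1*5)*(22 + 30) = -5*52 = -260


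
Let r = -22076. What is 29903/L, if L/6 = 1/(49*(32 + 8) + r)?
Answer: -300764374/3 ≈ -1.0025e+8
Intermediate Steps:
L = -3/10058 (L = 6/(49*(32 + 8) - 22076) = 6/(49*40 - 22076) = 6/(1960 - 22076) = 6/(-20116) = 6*(-1/20116) = -3/10058 ≈ -0.00029827)
29903/L = 29903/(-3/10058) = 29903*(-10058/3) = -300764374/3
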